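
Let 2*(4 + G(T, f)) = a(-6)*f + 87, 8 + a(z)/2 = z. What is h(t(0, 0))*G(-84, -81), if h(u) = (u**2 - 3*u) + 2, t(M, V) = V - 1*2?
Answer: 14082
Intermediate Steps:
t(M, V) = -2 + V (t(M, V) = V - 2 = -2 + V)
h(u) = 2 + u**2 - 3*u
a(z) = -16 + 2*z
G(T, f) = 79/2 - 14*f (G(T, f) = -4 + ((-16 + 2*(-6))*f + 87)/2 = -4 + ((-16 - 12)*f + 87)/2 = -4 + (-28*f + 87)/2 = -4 + (87 - 28*f)/2 = -4 + (87/2 - 14*f) = 79/2 - 14*f)
h(t(0, 0))*G(-84, -81) = (2 + (-2 + 0)**2 - 3*(-2 + 0))*(79/2 - 14*(-81)) = (2 + (-2)**2 - 3*(-2))*(79/2 + 1134) = (2 + 4 + 6)*(2347/2) = 12*(2347/2) = 14082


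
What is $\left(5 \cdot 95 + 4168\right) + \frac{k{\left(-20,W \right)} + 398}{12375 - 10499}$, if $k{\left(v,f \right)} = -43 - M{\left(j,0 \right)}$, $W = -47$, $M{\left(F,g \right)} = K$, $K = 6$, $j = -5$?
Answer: $\frac{8710617}{1876} \approx 4643.2$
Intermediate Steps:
$M{\left(F,g \right)} = 6$
$k{\left(v,f \right)} = -49$ ($k{\left(v,f \right)} = -43 - 6 = -49$)
$\left(5 \cdot 95 + 4168\right) + \frac{k{\left(-20,W \right)} + 398}{12375 - 10499} = \left(5 \cdot 95 + 4168\right) + \frac{-49 + 398}{12375 - 10499} = \left(475 + 4168\right) + \frac{349}{1876} = 4643 + 349 \cdot \frac{1}{1876} = 4643 + \frac{349}{1876} = \frac{8710617}{1876}$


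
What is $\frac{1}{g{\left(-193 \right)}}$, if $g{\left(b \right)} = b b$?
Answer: $\frac{1}{37249} \approx 2.6846 \cdot 10^{-5}$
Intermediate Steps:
$g{\left(b \right)} = b^{2}$
$\frac{1}{g{\left(-193 \right)}} = \frac{1}{\left(-193\right)^{2}} = \frac{1}{37249}$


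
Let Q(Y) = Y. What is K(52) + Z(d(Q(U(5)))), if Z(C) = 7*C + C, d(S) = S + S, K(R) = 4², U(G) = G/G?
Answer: 32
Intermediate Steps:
U(G) = 1
K(R) = 16
d(S) = 2*S
Z(C) = 8*C
K(52) + Z(d(Q(U(5)))) = 16 + 8*(2*1) = 16 + 8*2 = 16 + 16 = 32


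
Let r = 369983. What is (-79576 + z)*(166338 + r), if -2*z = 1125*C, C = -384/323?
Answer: -13669239070408/323 ≈ -4.2320e+10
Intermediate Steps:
C = -384/323 (C = -384*1/323 = -384/323 ≈ -1.1889)
z = 216000/323 (z = -1125*(-384)/(2*323) = -½*(-432000/323) = 216000/323 ≈ 668.73)
(-79576 + z)*(166338 + r) = (-79576 + 216000/323)*(166338 + 369983) = -25487048/323*536321 = -13669239070408/323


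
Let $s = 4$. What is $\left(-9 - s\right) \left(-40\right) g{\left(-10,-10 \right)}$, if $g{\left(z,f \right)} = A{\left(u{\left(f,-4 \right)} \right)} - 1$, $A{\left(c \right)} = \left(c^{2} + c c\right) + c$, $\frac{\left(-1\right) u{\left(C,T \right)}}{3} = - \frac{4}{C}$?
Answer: $\frac{1768}{5} \approx 353.6$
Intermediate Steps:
$u{\left(C,T \right)} = \frac{12}{C}$ ($u{\left(C,T \right)} = - 3 \left(- \frac{4}{C}\right) = \frac{12}{C}$)
$A{\left(c \right)} = c + 2 c^{2}$ ($A{\left(c \right)} = \left(c^{2} + c^{2}\right) + c = 2 c^{2} + c = c + 2 c^{2}$)
$g{\left(z,f \right)} = -1 + \frac{12 \left(1 + \frac{24}{f}\right)}{f}$ ($g{\left(z,f \right)} = \frac{12}{f} \left(1 + 2 \frac{12}{f}\right) - 1 = \frac{12}{f} \left(1 + \frac{24}{f}\right) - 1 = \frac{12 \left(1 + \frac{24}{f}\right)}{f} - 1 = -1 + \frac{12 \left(1 + \frac{24}{f}\right)}{f}$)
$\left(-9 - s\right) \left(-40\right) g{\left(-10,-10 \right)} = \left(-9 - 4\right) \left(-40\right) \left(-1 + \frac{12}{-10} + \frac{288}{100}\right) = \left(-9 - 4\right) \left(-40\right) \left(-1 + 12 \left(- \frac{1}{10}\right) + 288 \cdot \frac{1}{100}\right) = \left(-13\right) \left(-40\right) \left(-1 - \frac{6}{5} + \frac{72}{25}\right) = 520 \cdot \frac{17}{25} = \frac{1768}{5}$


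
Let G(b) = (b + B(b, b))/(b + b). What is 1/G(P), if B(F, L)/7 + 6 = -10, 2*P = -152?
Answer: 38/47 ≈ 0.80851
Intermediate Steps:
P = -76 (P = (½)*(-152) = -76)
B(F, L) = -112 (B(F, L) = -42 + 7*(-10) = -42 - 70 = -112)
G(b) = (-112 + b)/(2*b) (G(b) = (b - 112)/(b + b) = (-112 + b)/((2*b)) = (-112 + b)*(1/(2*b)) = (-112 + b)/(2*b))
1/G(P) = 1/((½)*(-112 - 76)/(-76)) = 1/((½)*(-1/76)*(-188)) = 1/(47/38) = 38/47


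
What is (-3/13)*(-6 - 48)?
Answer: 162/13 ≈ 12.462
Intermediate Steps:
(-3/13)*(-6 - 48) = -3*1/13*(-54) = -3/13*(-54) = 162/13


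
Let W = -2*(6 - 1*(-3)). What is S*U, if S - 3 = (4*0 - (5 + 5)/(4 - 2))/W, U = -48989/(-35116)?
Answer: 2890351/632088 ≈ 4.5727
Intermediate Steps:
W = -18 (W = -2*(6 + 3) = -2*9 = -18)
U = 48989/35116 (U = -48989*(-1/35116) = 48989/35116 ≈ 1.3951)
S = 59/18 (S = 3 + (4*0 - (5 + 5)/(4 - 2))/(-18) = 3 + (0 - 10/2)*(-1/18) = 3 + (0 - 1*5)*(-1/18) = 3 + (0 - 5)*(-1/18) = 3 - 5*(-1/18) = 3 + 5/18 = 59/18 ≈ 3.2778)
S*U = (59/18)*(48989/35116) = 2890351/632088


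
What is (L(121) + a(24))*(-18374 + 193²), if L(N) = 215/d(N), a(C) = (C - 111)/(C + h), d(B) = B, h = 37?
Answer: 48848500/7381 ≈ 6618.1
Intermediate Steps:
a(C) = (-111 + C)/(37 + C) (a(C) = (C - 111)/(C + 37) = (-111 + C)/(37 + C))
L(N) = 215/N
(L(121) + a(24))*(-18374 + 193²) = (215/121 + (-111 + 24)/(37 + 24))*(-18374 + 193²) = (215*(1/121) - 87/61)*(-18374 + 37249) = (215/121 + (1/61)*(-87))*18875 = (215/121 - 87/61)*18875 = (2588/7381)*18875 = 48848500/7381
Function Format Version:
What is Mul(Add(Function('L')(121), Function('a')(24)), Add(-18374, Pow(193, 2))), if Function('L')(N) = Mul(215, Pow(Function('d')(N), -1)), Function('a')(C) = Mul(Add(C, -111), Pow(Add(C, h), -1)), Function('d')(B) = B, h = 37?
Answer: Rational(48848500, 7381) ≈ 6618.1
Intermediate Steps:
Function('a')(C) = Mul(Pow(Add(37, C), -1), Add(-111, C)) (Function('a')(C) = Mul(Add(C, -111), Pow(Add(C, 37), -1)) = Mul(Add(-111, C), Pow(Add(37, C), -1)) = Mul(Pow(Add(37, C), -1), Add(-111, C)))
Function('L')(N) = Mul(215, Pow(N, -1))
Mul(Add(Function('L')(121), Function('a')(24)), Add(-18374, Pow(193, 2))) = Mul(Add(Mul(215, Pow(121, -1)), Mul(Pow(Add(37, 24), -1), Add(-111, 24))), Add(-18374, Pow(193, 2))) = Mul(Add(Mul(215, Rational(1, 121)), Mul(Pow(61, -1), -87)), Add(-18374, 37249)) = Mul(Add(Rational(215, 121), Mul(Rational(1, 61), -87)), 18875) = Mul(Add(Rational(215, 121), Rational(-87, 61)), 18875) = Mul(Rational(2588, 7381), 18875) = Rational(48848500, 7381)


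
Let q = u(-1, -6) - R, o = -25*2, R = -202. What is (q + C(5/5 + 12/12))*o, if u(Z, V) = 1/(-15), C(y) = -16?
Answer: -27890/3 ≈ -9296.7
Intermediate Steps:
u(Z, V) = -1/15
o = -50
q = 3029/15 (q = -1/15 - 1*(-202) = -1/15 + 202 = 3029/15 ≈ 201.93)
(q + C(5/5 + 12/12))*o = (3029/15 - 16)*(-50) = (2789/15)*(-50) = -27890/3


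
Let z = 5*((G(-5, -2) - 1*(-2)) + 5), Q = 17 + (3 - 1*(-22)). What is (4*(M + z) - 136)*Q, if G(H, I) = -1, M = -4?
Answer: -1344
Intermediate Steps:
Q = 42 (Q = 17 + (3 + 22) = 17 + 25 = 42)
z = 30 (z = 5*((-1 - 1*(-2)) + 5) = 5*((-1 + 2) + 5) = 5*(1 + 5) = 5*6 = 30)
(4*(M + z) - 136)*Q = (4*(-4 + 30) - 136)*42 = (4*26 - 136)*42 = (104 - 136)*42 = -32*42 = -1344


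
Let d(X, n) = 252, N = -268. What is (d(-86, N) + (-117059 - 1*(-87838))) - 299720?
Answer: -328689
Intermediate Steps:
(d(-86, N) + (-117059 - 1*(-87838))) - 299720 = (252 + (-117059 - 1*(-87838))) - 299720 = (252 + (-117059 + 87838)) - 299720 = (252 - 29221) - 299720 = -28969 - 299720 = -328689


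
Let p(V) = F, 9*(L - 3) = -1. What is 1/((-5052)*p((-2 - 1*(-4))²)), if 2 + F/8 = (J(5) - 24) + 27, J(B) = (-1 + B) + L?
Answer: -3/956512 ≈ -3.1364e-6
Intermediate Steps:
L = 26/9 (L = 3 + (⅑)*(-1) = 3 - ⅑ = 26/9 ≈ 2.8889)
J(B) = 17/9 + B (J(B) = (-1 + B) + 26/9 = 17/9 + B)
F = 568/9 (F = -16 + 8*(((17/9 + 5) - 24) + 27) = -16 + 8*((62/9 - 24) + 27) = -16 + 8*(-154/9 + 27) = -16 + 8*(89/9) = -16 + 712/9 = 568/9 ≈ 63.111)
p(V) = 568/9
1/((-5052)*p((-2 - 1*(-4))²)) = 1/((-5052)*(568/9)) = -1/5052*9/568 = -3/956512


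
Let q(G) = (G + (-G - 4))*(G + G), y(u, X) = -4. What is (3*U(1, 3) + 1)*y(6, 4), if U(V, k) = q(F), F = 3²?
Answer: 860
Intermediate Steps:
F = 9
q(G) = -8*G (q(G) = (G + (-4 - G))*(2*G) = -8*G)
U(V, k) = -72 (U(V, k) = -8*9 = -72)
(3*U(1, 3) + 1)*y(6, 4) = (3*(-72) + 1)*(-4) = (-216 + 1)*(-4) = -215*(-4) = 860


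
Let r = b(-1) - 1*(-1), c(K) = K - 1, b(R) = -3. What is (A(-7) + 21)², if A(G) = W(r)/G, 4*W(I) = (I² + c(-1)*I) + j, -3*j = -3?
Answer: 335241/784 ≈ 427.60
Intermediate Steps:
c(K) = -1 + K
j = 1 (j = -⅓*(-3) = 1)
r = -2 (r = -3 - 1*(-1) = -3 + 1 = -2)
W(I) = ¼ - I/2 + I²/4 (W(I) = ((I² + (-1 - 1)*I) + 1)/4 = ((I² - 2*I) + 1)/4 = (1 + I² - 2*I)/4 = ¼ - I/2 + I²/4)
A(G) = 9/(4*G) (A(G) = (¼ - ½*(-2) + (¼)*(-2)²)/G = (¼ + 1 + (¼)*4)/G = (¼ + 1 + 1)/G = 9/(4*G))
(A(-7) + 21)² = ((9/4)/(-7) + 21)² = ((9/4)*(-⅐) + 21)² = (-9/28 + 21)² = (579/28)² = 335241/784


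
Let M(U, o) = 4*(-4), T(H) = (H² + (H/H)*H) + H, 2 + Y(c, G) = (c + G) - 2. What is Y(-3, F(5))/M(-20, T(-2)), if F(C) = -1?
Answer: ½ ≈ 0.50000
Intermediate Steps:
Y(c, G) = -4 + G + c (Y(c, G) = -2 + ((c + G) - 2) = -2 + ((G + c) - 2) = -2 + (-2 + G + c) = -4 + G + c)
T(H) = H² + 2*H (T(H) = (H² + 1*H) + H = (H² + H) + H = (H + H²) + H = H² + 2*H)
M(U, o) = -16
Y(-3, F(5))/M(-20, T(-2)) = (-4 - 1 - 3)/(-16) = -8*(-1/16) = ½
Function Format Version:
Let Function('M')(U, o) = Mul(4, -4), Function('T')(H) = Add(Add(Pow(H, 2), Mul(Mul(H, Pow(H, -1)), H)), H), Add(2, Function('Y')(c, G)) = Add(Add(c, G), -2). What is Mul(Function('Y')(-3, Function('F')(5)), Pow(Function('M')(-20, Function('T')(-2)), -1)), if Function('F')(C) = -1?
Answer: Rational(1, 2) ≈ 0.50000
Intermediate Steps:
Function('Y')(c, G) = Add(-4, G, c) (Function('Y')(c, G) = Add(-2, Add(Add(c, G), -2)) = Add(-2, Add(Add(G, c), -2)) = Add(-2, Add(-2, G, c)) = Add(-4, G, c))
Function('T')(H) = Add(Pow(H, 2), Mul(2, H)) (Function('T')(H) = Add(Add(Pow(H, 2), Mul(1, H)), H) = Add(Add(Pow(H, 2), H), H) = Add(Add(H, Pow(H, 2)), H) = Add(Pow(H, 2), Mul(2, H)))
Function('M')(U, o) = -16
Mul(Function('Y')(-3, Function('F')(5)), Pow(Function('M')(-20, Function('T')(-2)), -1)) = Mul(Add(-4, -1, -3), Pow(-16, -1)) = Mul(-8, Rational(-1, 16)) = Rational(1, 2)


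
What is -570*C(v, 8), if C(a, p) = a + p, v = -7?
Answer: -570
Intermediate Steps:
-570*C(v, 8) = -570*(-7 + 8) = -570*1 = -570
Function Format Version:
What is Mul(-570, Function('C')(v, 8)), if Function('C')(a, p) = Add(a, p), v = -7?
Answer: -570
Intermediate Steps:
Mul(-570, Function('C')(v, 8)) = Mul(-570, Add(-7, 8)) = Mul(-570, 1) = -570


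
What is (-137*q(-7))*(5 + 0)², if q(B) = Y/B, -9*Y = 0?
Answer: 0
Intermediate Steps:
Y = 0 (Y = -⅑*0 = 0)
q(B) = 0 (q(B) = 0/B = 0)
(-137*q(-7))*(5 + 0)² = (-137*0)*(5 + 0)² = 0*5² = 0*25 = 0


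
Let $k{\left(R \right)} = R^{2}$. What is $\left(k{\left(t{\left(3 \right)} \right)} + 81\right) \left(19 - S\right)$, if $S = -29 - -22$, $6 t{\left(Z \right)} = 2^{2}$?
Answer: $\frac{19058}{9} \approx 2117.6$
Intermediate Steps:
$t{\left(Z \right)} = \frac{2}{3}$ ($t{\left(Z \right)} = \frac{2^{2}}{6} = \frac{1}{6} \cdot 4 = \frac{2}{3}$)
$S = -7$ ($S = -29 + 22 = -7$)
$\left(k{\left(t{\left(3 \right)} \right)} + 81\right) \left(19 - S\right) = \left(\left(\frac{2}{3}\right)^{2} + 81\right) \left(19 - -7\right) = \left(\frac{4}{9} + 81\right) \left(19 + 7\right) = \frac{733}{9} \cdot 26 = \frac{19058}{9}$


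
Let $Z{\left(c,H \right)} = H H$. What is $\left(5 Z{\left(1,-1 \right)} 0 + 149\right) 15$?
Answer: $2235$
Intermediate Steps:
$Z{\left(c,H \right)} = H^{2}$
$\left(5 Z{\left(1,-1 \right)} 0 + 149\right) 15 = \left(5 \left(-1\right)^{2} \cdot 0 + 149\right) 15 = \left(5 \cdot 1 \cdot 0 + 149\right) 15 = \left(5 \cdot 0 + 149\right) 15 = \left(0 + 149\right) 15 = 149 \cdot 15 = 2235$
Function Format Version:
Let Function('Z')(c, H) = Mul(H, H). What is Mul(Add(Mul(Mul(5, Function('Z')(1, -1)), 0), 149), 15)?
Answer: 2235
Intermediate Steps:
Function('Z')(c, H) = Pow(H, 2)
Mul(Add(Mul(Mul(5, Function('Z')(1, -1)), 0), 149), 15) = Mul(Add(Mul(Mul(5, Pow(-1, 2)), 0), 149), 15) = Mul(Add(Mul(Mul(5, 1), 0), 149), 15) = Mul(Add(Mul(5, 0), 149), 15) = Mul(Add(0, 149), 15) = Mul(149, 15) = 2235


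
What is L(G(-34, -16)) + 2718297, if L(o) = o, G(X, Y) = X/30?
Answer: 40774438/15 ≈ 2.7183e+6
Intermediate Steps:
G(X, Y) = X/30 (G(X, Y) = X*(1/30) = X/30)
L(G(-34, -16)) + 2718297 = (1/30)*(-34) + 2718297 = -17/15 + 2718297 = 40774438/15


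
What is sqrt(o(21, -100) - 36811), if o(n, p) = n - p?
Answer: I*sqrt(36690) ≈ 191.55*I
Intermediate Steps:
sqrt(o(21, -100) - 36811) = sqrt((21 - 1*(-100)) - 36811) = sqrt((21 + 100) - 36811) = sqrt(121 - 36811) = sqrt(-36690) = I*sqrt(36690)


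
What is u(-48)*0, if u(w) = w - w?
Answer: 0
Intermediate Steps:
u(w) = 0
u(-48)*0 = 0*0 = 0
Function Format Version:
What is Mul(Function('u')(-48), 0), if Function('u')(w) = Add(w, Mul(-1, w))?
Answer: 0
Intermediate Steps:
Function('u')(w) = 0
Mul(Function('u')(-48), 0) = Mul(0, 0) = 0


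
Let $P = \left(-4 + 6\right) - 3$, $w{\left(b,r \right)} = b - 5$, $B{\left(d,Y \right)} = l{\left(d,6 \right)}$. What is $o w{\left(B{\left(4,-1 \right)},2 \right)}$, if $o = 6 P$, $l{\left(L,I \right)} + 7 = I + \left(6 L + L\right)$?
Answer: $-132$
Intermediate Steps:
$l{\left(L,I \right)} = -7 + I + 7 L$ ($l{\left(L,I \right)} = -7 + \left(I + \left(6 L + L\right)\right) = -7 + \left(I + 7 L\right) = -7 + I + 7 L$)
$B{\left(d,Y \right)} = -1 + 7 d$ ($B{\left(d,Y \right)} = -7 + 6 + 7 d = -1 + 7 d$)
$w{\left(b,r \right)} = -5 + b$
$P = -1$ ($P = 2 - 3 = -1$)
$o = -6$ ($o = 6 \left(-1\right) = -6$)
$o w{\left(B{\left(4,-1 \right)},2 \right)} = - 6 \left(-5 + \left(-1 + 7 \cdot 4\right)\right) = - 6 \left(-5 + \left(-1 + 28\right)\right) = - 6 \left(-5 + 27\right) = \left(-6\right) 22 = -132$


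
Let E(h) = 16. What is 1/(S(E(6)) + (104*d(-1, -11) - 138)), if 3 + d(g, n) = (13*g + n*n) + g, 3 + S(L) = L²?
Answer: 1/10931 ≈ 9.1483e-5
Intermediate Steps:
S(L) = -3 + L²
d(g, n) = -3 + n² + 14*g (d(g, n) = -3 + ((13*g + n*n) + g) = -3 + ((13*g + n²) + g) = -3 + ((n² + 13*g) + g) = -3 + (n² + 14*g) = -3 + n² + 14*g)
1/(S(E(6)) + (104*d(-1, -11) - 138)) = 1/((-3 + 16²) + (104*(-3 + (-11)² + 14*(-1)) - 138)) = 1/((-3 + 256) + (104*(-3 + 121 - 14) - 138)) = 1/(253 + (104*104 - 138)) = 1/(253 + (10816 - 138)) = 1/(253 + 10678) = 1/10931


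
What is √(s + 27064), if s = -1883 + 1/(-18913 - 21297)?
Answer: √40713751241890/40210 ≈ 158.69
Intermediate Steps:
s = -75715431/40210 (s = -1883 + 1/(-40210) = -1883 - 1/40210 = -75715431/40210 ≈ -1883.0)
√(s + 27064) = √(-75715431/40210 + 27064) = √(1012528009/40210) = √40713751241890/40210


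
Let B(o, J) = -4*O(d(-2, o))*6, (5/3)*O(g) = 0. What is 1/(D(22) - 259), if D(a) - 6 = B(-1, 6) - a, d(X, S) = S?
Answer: -1/275 ≈ -0.0036364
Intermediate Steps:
O(g) = 0 (O(g) = (3/5)*0 = 0)
B(o, J) = 0 (B(o, J) = -4*0*6 = 0*6 = 0)
D(a) = 6 - a (D(a) = 6 + (0 - a) = 6 - a)
1/(D(22) - 259) = 1/((6 - 1*22) - 259) = 1/((6 - 22) - 259) = 1/(-16 - 259) = 1/(-275) = -1/275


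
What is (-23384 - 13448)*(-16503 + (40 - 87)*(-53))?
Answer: 516089984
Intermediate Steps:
(-23384 - 13448)*(-16503 + (40 - 87)*(-53)) = -36832*(-16503 - 47*(-53)) = -36832*(-16503 + 2491) = -36832*(-14012) = 516089984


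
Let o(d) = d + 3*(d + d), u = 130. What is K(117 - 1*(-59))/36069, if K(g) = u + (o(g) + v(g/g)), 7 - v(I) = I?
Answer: 456/12023 ≈ 0.037927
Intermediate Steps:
v(I) = 7 - I
o(d) = 7*d (o(d) = d + 3*(2*d) = d + 6*d = 7*d)
K(g) = 136 + 7*g (K(g) = 130 + (7*g + (7 - g/g)) = 130 + (7*g + (7 - 1*1)) = 130 + (7*g + (7 - 1)) = 130 + (7*g + 6) = 130 + (6 + 7*g) = 136 + 7*g)
K(117 - 1*(-59))/36069 = (136 + 7*(117 - 1*(-59)))/36069 = (136 + 7*(117 + 59))*(1/36069) = (136 + 7*176)*(1/36069) = (136 + 1232)*(1/36069) = 1368*(1/36069) = 456/12023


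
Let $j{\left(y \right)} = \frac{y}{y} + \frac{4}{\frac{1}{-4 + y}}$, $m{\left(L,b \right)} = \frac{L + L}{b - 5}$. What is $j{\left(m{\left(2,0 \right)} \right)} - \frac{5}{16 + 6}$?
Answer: $- \frac{2027}{110} \approx -18.427$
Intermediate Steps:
$m{\left(L,b \right)} = \frac{2 L}{-5 + b}$
$j{\left(y \right)} = -15 + 4 y$ ($j{\left(y \right)} = 1 + 4 \left(-4 + y\right) = 1 + \left(-16 + 4 y\right) = -15 + 4 y$)
$j{\left(m{\left(2,0 \right)} \right)} - \frac{5}{16 + 6} = \left(-15 + 4 \cdot 2 \cdot 2 \frac{1}{-5 + 0}\right) - \frac{5}{16 + 6} = \left(-15 + 4 \cdot 2 \cdot 2 \frac{1}{-5}\right) - \frac{5}{22} = \left(-15 + 4 \cdot 2 \cdot 2 \left(- \frac{1}{5}\right)\right) - \frac{5}{22} = \left(-15 + 4 \left(- \frac{4}{5}\right)\right) - \frac{5}{22} = \left(-15 - \frac{16}{5}\right) - \frac{5}{22} = - \frac{91}{5} - \frac{5}{22} = - \frac{2027}{110}$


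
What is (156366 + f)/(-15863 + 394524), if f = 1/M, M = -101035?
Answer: 15798438809/38258014135 ≈ 0.41294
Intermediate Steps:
f = -1/101035 (f = 1/(-101035) = -1/101035 ≈ -9.8976e-6)
(156366 + f)/(-15863 + 394524) = (156366 - 1/101035)/(-15863 + 394524) = (15798438809/101035)/378661 = (15798438809/101035)*(1/378661) = 15798438809/38258014135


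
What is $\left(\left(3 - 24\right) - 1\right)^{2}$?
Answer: $484$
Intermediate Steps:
$\left(\left(3 - 24\right) - 1\right)^{2} = \left(-21 - 1\right)^{2} = \left(-22\right)^{2} = 484$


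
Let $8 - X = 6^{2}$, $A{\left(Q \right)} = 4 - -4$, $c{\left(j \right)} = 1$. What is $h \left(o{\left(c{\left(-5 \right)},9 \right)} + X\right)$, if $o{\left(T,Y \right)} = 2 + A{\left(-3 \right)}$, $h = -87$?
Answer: $1566$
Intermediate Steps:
$A{\left(Q \right)} = 8$ ($A{\left(Q \right)} = 4 + 4 = 8$)
$o{\left(T,Y \right)} = 10$ ($o{\left(T,Y \right)} = 2 + 8 = 10$)
$X = -28$ ($X = 8 - 6^{2} = 8 - 36 = -28$)
$h \left(o{\left(c{\left(-5 \right)},9 \right)} + X\right) = - 87 \left(10 - 28\right) = \left(-87\right) \left(-18\right) = 1566$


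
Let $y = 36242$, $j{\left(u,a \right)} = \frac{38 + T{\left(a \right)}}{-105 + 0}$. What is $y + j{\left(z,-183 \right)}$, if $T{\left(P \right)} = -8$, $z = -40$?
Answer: $\frac{253692}{7} \approx 36242.0$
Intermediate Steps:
$j{\left(u,a \right)} = - \frac{2}{7}$ ($j{\left(u,a \right)} = \frac{38 - 8}{-105 + 0} = \frac{30}{-105} = 30 \left(- \frac{1}{105}\right) = - \frac{2}{7}$)
$y + j{\left(z,-183 \right)} = 36242 - \frac{2}{7} = \frac{253692}{7}$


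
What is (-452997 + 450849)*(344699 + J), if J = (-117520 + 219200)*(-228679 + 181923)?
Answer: 10211173958388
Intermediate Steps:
J = -4754150080 (J = 101680*(-46756) = -4754150080)
(-452997 + 450849)*(344699 + J) = (-452997 + 450849)*(344699 - 4754150080) = -2148*(-4753805381) = 10211173958388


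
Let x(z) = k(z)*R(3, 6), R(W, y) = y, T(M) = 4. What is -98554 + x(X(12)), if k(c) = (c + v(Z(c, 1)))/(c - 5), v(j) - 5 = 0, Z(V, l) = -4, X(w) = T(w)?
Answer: -98608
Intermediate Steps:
X(w) = 4
v(j) = 5 (v(j) = 5 + 0 = 5)
k(c) = (5 + c)/(-5 + c) (k(c) = (c + 5)/(c - 5) = (5 + c)/(-5 + c))
x(z) = 6*(5 + z)/(-5 + z) (x(z) = ((5 + z)/(-5 + z))*6 = 6*(5 + z)/(-5 + z))
-98554 + x(X(12)) = -98554 + 6*(5 + 4)/(-5 + 4) = -98554 + 6*9/(-1) = -98554 + 6*(-1)*9 = -98554 - 54 = -98608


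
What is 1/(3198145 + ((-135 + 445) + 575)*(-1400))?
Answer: 1/1959145 ≈ 5.1043e-7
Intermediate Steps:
1/(3198145 + ((-135 + 445) + 575)*(-1400)) = 1/(3198145 + (310 + 575)*(-1400)) = 1/(3198145 + 885*(-1400)) = 1/(3198145 - 1239000) = 1/1959145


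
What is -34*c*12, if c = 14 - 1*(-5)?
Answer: -7752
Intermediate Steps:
c = 19 (c = 14 + 5 = 19)
-34*c*12 = -34*19*12 = -646*12 = -7752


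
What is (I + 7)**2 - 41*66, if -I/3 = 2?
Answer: -2705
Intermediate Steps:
I = -6 (I = -3*2 = -6)
(I + 7)**2 - 41*66 = (-6 + 7)**2 - 41*66 = 1**2 - 2706 = 1 - 2706 = -2705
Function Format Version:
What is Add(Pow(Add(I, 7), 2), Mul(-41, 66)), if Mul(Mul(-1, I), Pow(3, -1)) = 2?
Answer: -2705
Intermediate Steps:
I = -6 (I = Mul(-3, 2) = -6)
Add(Pow(Add(I, 7), 2), Mul(-41, 66)) = Add(Pow(Add(-6, 7), 2), Mul(-41, 66)) = Add(Pow(1, 2), -2706) = Add(1, -2706) = -2705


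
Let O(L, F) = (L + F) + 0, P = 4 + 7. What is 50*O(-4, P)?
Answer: 350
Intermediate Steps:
P = 11
O(L, F) = F + L (O(L, F) = (F + L) + 0 = F + L)
50*O(-4, P) = 50*(11 - 4) = 50*7 = 350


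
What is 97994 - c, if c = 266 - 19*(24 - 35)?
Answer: 97519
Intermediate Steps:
c = 475 (c = 266 - 19*(-11) = 266 + 209 = 475)
97994 - c = 97994 - 1*475 = 97994 - 475 = 97519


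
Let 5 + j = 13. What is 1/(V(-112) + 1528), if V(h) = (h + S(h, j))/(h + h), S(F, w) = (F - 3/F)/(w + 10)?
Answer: 451584/690258685 ≈ 0.00065422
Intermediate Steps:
j = 8 (j = -5 + 13 = 8)
S(F, w) = (F - 3/F)/(10 + w)
V(h) = (h + (-3 + h²)/(18*h))/(2*h) (V(h) = (h + (-3 + h²)/(h*(10 + 8)))/(h + h) = (h + (-3 + h²)/(h*18))/((2*h)) = (h + (1/18)*(-3 + h²)/h)*(1/(2*h)) = (h + (-3 + h²)/(18*h))*(1/(2*h)) = (h + (-3 + h²)/(18*h))/(2*h))
1/(V(-112) + 1528) = 1/((19/36 - 1/12/(-112)²) + 1528) = 1/((19/36 - 1/12*1/12544) + 1528) = 1/((19/36 - 1/150528) + 1528) = 1/(238333/451584 + 1528) = 1/(690258685/451584) = 451584/690258685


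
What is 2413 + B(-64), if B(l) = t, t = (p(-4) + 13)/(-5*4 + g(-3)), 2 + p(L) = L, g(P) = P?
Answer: 55492/23 ≈ 2412.7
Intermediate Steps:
p(L) = -2 + L
t = -7/23 (t = ((-2 - 4) + 13)/(-5*4 - 3) = (-6 + 13)/(-20 - 3) = 7/(-23) = 7*(-1/23) = -7/23 ≈ -0.30435)
B(l) = -7/23
2413 + B(-64) = 2413 - 7/23 = 55492/23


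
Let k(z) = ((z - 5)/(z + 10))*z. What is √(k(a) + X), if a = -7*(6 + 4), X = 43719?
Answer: √174526/2 ≈ 208.88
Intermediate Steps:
a = -70 (a = -7*10 = -70)
k(z) = z*(-5 + z)/(10 + z) (k(z) = ((-5 + z)/(10 + z))*z = z*(-5 + z)/(10 + z))
√(k(a) + X) = √(-70*(-5 - 70)/(10 - 70) + 43719) = √(-70*(-75)/(-60) + 43719) = √(-70*(-1/60)*(-75) + 43719) = √(-175/2 + 43719) = √(87263/2) = √174526/2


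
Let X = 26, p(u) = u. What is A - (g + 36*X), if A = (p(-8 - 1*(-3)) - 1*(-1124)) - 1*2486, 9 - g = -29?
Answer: -2341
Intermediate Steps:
g = 38 (g = 9 - 1*(-29) = 9 + 29 = 38)
A = -1367 (A = ((-8 - 1*(-3)) - 1*(-1124)) - 1*2486 = ((-8 + 3) + 1124) - 2486 = (-5 + 1124) - 2486 = 1119 - 2486 = -1367)
A - (g + 36*X) = -1367 - (38 + 36*26) = -1367 - (38 + 936) = -1367 - 1*974 = -1367 - 974 = -2341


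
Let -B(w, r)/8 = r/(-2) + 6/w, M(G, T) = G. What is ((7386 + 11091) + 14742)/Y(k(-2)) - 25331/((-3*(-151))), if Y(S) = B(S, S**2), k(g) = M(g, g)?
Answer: 14034967/18120 ≈ 774.56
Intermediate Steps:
k(g) = g
B(w, r) = -48/w + 4*r (B(w, r) = -8*(r/(-2) + 6/w) = -8*(r*(-1/2) + 6/w) = -8*(-r/2 + 6/w) = -8*(6/w - r/2) = -48/w + 4*r)
Y(S) = -48/S + 4*S**2
((7386 + 11091) + 14742)/Y(k(-2)) - 25331/((-3*(-151))) = ((7386 + 11091) + 14742)/((4*(-12 + (-2)**3)/(-2))) - 25331/((-3*(-151))) = (18477 + 14742)/((4*(-1/2)*(-12 - 8))) - 25331/453 = 33219/((4*(-1/2)*(-20))) - 25331*1/453 = 33219/40 - 25331/453 = 14034967/18120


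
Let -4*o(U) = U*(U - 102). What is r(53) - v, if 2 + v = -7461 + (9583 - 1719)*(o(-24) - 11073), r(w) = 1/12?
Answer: 1116368629/12 ≈ 9.3031e+7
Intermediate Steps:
r(w) = 1/12
o(U) = -U*(-102 + U)/4 (o(U) = -U*(U - 102)/4 = -U*(-102 + U)/4)
v = -93030719 (v = -2 + (-7461 + (9583 - 1719)*((¼)*(-24)*(102 - 1*(-24)) - 11073)) = -2 + (-7461 + 7864*((¼)*(-24)*(102 + 24) - 11073)) = -2 + (-7461 + 7864*((¼)*(-24)*126 - 11073)) = -2 + (-7461 + 7864*(-756 - 11073)) = -2 + (-7461 + 7864*(-11829)) = -2 + (-7461 - 93023256) = -2 - 93030717 = -93030719)
r(53) - v = 1/12 - 1*(-93030719) = 1/12 + 93030719 = 1116368629/12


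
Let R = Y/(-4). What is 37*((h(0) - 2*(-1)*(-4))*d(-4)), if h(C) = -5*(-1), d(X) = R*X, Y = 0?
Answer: 0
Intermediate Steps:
R = 0 (R = 0/(-4) = 0*(-1/4) = 0)
d(X) = 0 (d(X) = 0*X = 0)
h(C) = 5
37*((h(0) - 2*(-1)*(-4))*d(-4)) = 37*((5 - 2*(-1)*(-4))*0) = 37*((5 + 2*(-4))*0) = 37*((5 - 8)*0) = 37*(-3*0) = 37*0 = 0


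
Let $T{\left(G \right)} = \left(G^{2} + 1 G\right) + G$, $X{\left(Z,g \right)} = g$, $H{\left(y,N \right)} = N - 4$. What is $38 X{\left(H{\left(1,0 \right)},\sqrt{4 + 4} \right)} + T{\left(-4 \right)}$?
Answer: $8 + 76 \sqrt{2} \approx 115.48$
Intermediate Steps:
$H{\left(y,N \right)} = -4 + N$ ($H{\left(y,N \right)} = N - 4 = -4 + N$)
$T{\left(G \right)} = G^{2} + 2 G$ ($T{\left(G \right)} = \left(G^{2} + G\right) + G = \left(G + G^{2}\right) + G = G^{2} + 2 G$)
$38 X{\left(H{\left(1,0 \right)},\sqrt{4 + 4} \right)} + T{\left(-4 \right)} = 38 \sqrt{4 + 4} - 4 \left(2 - 4\right) = 38 \sqrt{8} - -8 = 38 \cdot 2 \sqrt{2} + 8 = 76 \sqrt{2} + 8 = 8 + 76 \sqrt{2}$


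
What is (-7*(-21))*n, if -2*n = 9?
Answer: -1323/2 ≈ -661.50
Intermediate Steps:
n = -9/2 (n = -½*9 = -9/2 ≈ -4.5000)
(-7*(-21))*n = -7*(-21)*(-9/2) = 147*(-9/2) = -1323/2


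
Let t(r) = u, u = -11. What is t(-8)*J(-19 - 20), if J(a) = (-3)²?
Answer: -99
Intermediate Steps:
t(r) = -11
J(a) = 9
t(-8)*J(-19 - 20) = -11*9 = -99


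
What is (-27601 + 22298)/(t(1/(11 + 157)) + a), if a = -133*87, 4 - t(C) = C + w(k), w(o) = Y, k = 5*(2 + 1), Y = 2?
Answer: 890904/1943593 ≈ 0.45838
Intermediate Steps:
k = 15 (k = 5*3 = 15)
w(o) = 2
t(C) = 2 - C (t(C) = 4 - (C + 2) = 4 - (2 + C) = 4 + (-2 - C) = 2 - C)
a = -11571
(-27601 + 22298)/(t(1/(11 + 157)) + a) = (-27601 + 22298)/((2 - 1/(11 + 157)) - 11571) = -5303/((2 - 1/168) - 11571) = -5303/(335/168 - 11571) = -5303/(-1943593/168) = -5303*(-168/1943593) = 890904/1943593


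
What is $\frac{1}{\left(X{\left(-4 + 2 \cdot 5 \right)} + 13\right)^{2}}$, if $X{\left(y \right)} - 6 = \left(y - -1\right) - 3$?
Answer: $\frac{1}{529} \approx 0.0018904$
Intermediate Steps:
$X{\left(y \right)} = 4 + y$ ($X{\left(y \right)} = 6 + \left(\left(y - -1\right) - 3\right) = 6 + \left(\left(y + 1\right) - 3\right) = 6 + \left(\left(1 + y\right) - 3\right) = 6 + \left(-2 + y\right) = 4 + y$)
$\frac{1}{\left(X{\left(-4 + 2 \cdot 5 \right)} + 13\right)^{2}} = \frac{1}{\left(\left(4 + \left(-4 + 2 \cdot 5\right)\right) + 13\right)^{2}} = \frac{1}{\left(\left(4 + \left(-4 + 10\right)\right) + 13\right)^{2}} = \frac{1}{\left(\left(4 + 6\right) + 13\right)^{2}} = \frac{1}{\left(10 + 13\right)^{2}} = \frac{1}{23^{2}} = \frac{1}{529}$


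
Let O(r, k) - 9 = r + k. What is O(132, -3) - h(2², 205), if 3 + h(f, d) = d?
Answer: -64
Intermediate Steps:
h(f, d) = -3 + d
O(r, k) = 9 + k + r (O(r, k) = 9 + (r + k) = 9 + (k + r) = 9 + k + r)
O(132, -3) - h(2², 205) = (9 - 3 + 132) - (-3 + 205) = 138 - 1*202 = 138 - 202 = -64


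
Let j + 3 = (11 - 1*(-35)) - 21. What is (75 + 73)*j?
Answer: 3256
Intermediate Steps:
j = 22 (j = -3 + ((11 - 1*(-35)) - 21) = -3 + ((11 + 35) - 21) = -3 + (46 - 21) = -3 + 25 = 22)
(75 + 73)*j = (75 + 73)*22 = 148*22 = 3256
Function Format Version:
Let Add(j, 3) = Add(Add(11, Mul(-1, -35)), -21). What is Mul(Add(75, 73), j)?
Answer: 3256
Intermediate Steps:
j = 22 (j = Add(-3, Add(Add(11, Mul(-1, -35)), -21)) = Add(-3, Add(Add(11, 35), -21)) = Add(-3, Add(46, -21)) = Add(-3, 25) = 22)
Mul(Add(75, 73), j) = Mul(Add(75, 73), 22) = Mul(148, 22) = 3256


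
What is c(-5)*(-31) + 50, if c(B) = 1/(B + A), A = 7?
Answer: 69/2 ≈ 34.500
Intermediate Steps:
c(B) = 1/(7 + B) (c(B) = 1/(B + 7) = 1/(7 + B))
c(-5)*(-31) + 50 = -31/(7 - 5) + 50 = -31/2 + 50 = 69/2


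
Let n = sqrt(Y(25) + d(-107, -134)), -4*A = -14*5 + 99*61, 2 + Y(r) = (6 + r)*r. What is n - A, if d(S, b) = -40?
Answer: 5969/4 + sqrt(733) ≈ 1519.3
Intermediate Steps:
Y(r) = -2 + r*(6 + r) (Y(r) = -2 + (6 + r)*r = -2 + r*(6 + r))
A = -5969/4 (A = -(-14*5 + 99*61)/4 = -(-70 + 6039)/4 = -1/4*5969 = -5969/4 ≈ -1492.3)
n = sqrt(733) (n = sqrt((-2 + 25**2 + 6*25) - 40) = sqrt((-2 + 625 + 150) - 40) = sqrt(773 - 40) = sqrt(733) ≈ 27.074)
n - A = sqrt(733) - 1*(-5969/4) = sqrt(733) + 5969/4 = 5969/4 + sqrt(733)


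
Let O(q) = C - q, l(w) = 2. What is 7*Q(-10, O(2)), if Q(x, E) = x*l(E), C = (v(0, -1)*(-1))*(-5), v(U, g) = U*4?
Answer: -140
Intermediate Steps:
v(U, g) = 4*U
C = 0 (C = ((4*0)*(-1))*(-5) = (0*(-1))*(-5) = 0*(-5) = 0)
O(q) = -q (O(q) = 0 - q = -q)
Q(x, E) = 2*x (Q(x, E) = x*2 = 2*x)
7*Q(-10, O(2)) = 7*(2*(-10)) = 7*(-20) = -140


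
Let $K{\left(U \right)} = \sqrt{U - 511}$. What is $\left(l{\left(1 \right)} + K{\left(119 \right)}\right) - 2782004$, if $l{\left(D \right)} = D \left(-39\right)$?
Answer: $-2782043 + 14 i \sqrt{2} \approx -2.782 \cdot 10^{6} + 19.799 i$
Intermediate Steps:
$l{\left(D \right)} = - 39 D$
$K{\left(U \right)} = \sqrt{-511 + U}$
$\left(l{\left(1 \right)} + K{\left(119 \right)}\right) - 2782004 = \left(\left(-39\right) 1 + \sqrt{-511 + 119}\right) - 2782004 = \left(-39 + \sqrt{-392}\right) - 2782004 = \left(-39 + 14 i \sqrt{2}\right) - 2782004 = -2782043 + 14 i \sqrt{2}$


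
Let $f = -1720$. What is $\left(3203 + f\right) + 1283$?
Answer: $2766$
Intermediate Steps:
$\left(3203 + f\right) + 1283 = \left(3203 - 1720\right) + 1283 = 1483 + 1283 = 2766$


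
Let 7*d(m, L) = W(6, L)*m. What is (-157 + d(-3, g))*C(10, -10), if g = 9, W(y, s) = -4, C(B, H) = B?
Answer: -10870/7 ≈ -1552.9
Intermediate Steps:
d(m, L) = -4*m/7 (d(m, L) = (-4*m)/7 = -4*m/7)
(-157 + d(-3, g))*C(10, -10) = (-157 - 4/7*(-3))*10 = (-157 + 12/7)*10 = -1087/7*10 = -10870/7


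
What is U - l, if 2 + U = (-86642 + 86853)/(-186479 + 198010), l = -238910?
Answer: 2754848359/11531 ≈ 2.3891e+5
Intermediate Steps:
U = -22851/11531 (U = -2 + (-86642 + 86853)/(-186479 + 198010) = -2 + 211/11531 = -22851/11531 ≈ -1.9817)
U - l = -22851/11531 - 1*(-238910) = -22851/11531 + 238910 = 2754848359/11531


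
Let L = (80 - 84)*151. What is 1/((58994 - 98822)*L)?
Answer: 1/24056112 ≈ 4.1569e-8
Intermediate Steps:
L = -604 (L = -4*151 = -604)
1/((58994 - 98822)*L) = 1/((58994 - 98822)*(-604)) = -1/604/(-39828) = -1/39828*(-1/604) = 1/24056112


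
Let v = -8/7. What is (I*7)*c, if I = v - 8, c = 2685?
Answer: -171840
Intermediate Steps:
v = -8/7 (v = -8*1/7 = -8/7 ≈ -1.1429)
I = -64/7 (I = -8/7 - 8 = -64/7 ≈ -9.1429)
(I*7)*c = -64/7*7*2685 = -64*2685 = -171840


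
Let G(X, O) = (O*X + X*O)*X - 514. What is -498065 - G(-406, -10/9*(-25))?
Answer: -86895959/9 ≈ -9.6551e+6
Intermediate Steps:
G(X, O) = -514 + 2*O*X**2 (G(X, O) = (O*X + O*X)*X - 514 = (2*O*X)*X - 514 = 2*O*X**2 - 514 = -514 + 2*O*X**2)
-498065 - G(-406, -10/9*(-25)) = -498065 - (-514 + 2*(-10/9*(-25))*(-406)**2) = -498065 - (-514 + 2*(-10*1/9*(-25))*164836) = -498065 - (-514 + 2*(-10/9*(-25))*164836) = -498065 - (-514 + 2*(250/9)*164836) = -498065 - (-514 + 82418000/9) = -498065 - 1*82413374/9 = -498065 - 82413374/9 = -86895959/9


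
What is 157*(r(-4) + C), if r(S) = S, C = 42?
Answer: 5966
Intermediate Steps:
157*(r(-4) + C) = 157*(-4 + 42) = 157*38 = 5966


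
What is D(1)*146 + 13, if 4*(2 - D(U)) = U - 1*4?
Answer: 829/2 ≈ 414.50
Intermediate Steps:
D(U) = 3 - U/4 (D(U) = 2 - (U - 1*4)/4 = 2 - (U - 4)/4 = 2 - (-4 + U)/4 = 2 + (1 - U/4) = 3 - U/4)
D(1)*146 + 13 = (3 - ¼*1)*146 + 13 = (3 - ¼)*146 + 13 = (11/4)*146 + 13 = 803/2 + 13 = 829/2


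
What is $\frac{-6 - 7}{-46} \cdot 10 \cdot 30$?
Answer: $\frac{1950}{23} \approx 84.783$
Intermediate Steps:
$\frac{-6 - 7}{-46} \cdot 10 \cdot 30 = \left(-6 - 7\right) \left(- \frac{1}{46}\right) 10 \cdot 30 = \left(-13\right) \left(- \frac{1}{46}\right) 10 \cdot 30 = \frac{13}{46} \cdot 10 \cdot 30 = \frac{65}{23} \cdot 30 = \frac{1950}{23}$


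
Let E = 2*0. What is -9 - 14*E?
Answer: -9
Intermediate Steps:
E = 0
-9 - 14*E = -9 - 14*0 = -9 + 0 = -9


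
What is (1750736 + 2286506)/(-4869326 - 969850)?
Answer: -2018621/2919588 ≈ -0.69141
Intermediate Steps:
(1750736 + 2286506)/(-4869326 - 969850) = 4037242/(-5839176) = 4037242*(-1/5839176) = -2018621/2919588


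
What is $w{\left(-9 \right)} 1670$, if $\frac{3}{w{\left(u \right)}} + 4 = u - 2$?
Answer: $-334$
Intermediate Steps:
$w{\left(u \right)} = \frac{3}{-6 + u}$ ($w{\left(u \right)} = \frac{3}{-4 + \left(u - 2\right)} = \frac{3}{-4 + \left(-2 + u\right)} = \frac{3}{-6 + u}$)
$w{\left(-9 \right)} 1670 = \frac{3}{-6 - 9} \cdot 1670 = \frac{3}{-15} \cdot 1670 = 3 \left(- \frac{1}{15}\right) 1670 = \left(- \frac{1}{5}\right) 1670 = -334$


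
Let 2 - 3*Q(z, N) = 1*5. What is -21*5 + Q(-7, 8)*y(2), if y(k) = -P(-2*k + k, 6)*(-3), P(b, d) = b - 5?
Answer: -84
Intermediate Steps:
Q(z, N) = -1 (Q(z, N) = ⅔ - 5/3 = -1)
P(b, d) = -5 + b
y(k) = -15 - 3*k (y(k) = -(-5 + (-2*k + k))*(-3) = -(-5 - k)*(-3) = (5 + k)*(-3) = -15 - 3*k)
-21*5 + Q(-7, 8)*y(2) = -21*5 - (-15 - 3*2) = -105 - (-15 - 6) = -105 - 1*(-21) = -105 + 21 = -84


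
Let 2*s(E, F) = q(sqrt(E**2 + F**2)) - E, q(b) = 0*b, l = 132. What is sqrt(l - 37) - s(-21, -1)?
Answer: -21/2 + sqrt(95) ≈ -0.75321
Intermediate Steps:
q(b) = 0
s(E, F) = -E/2 (s(E, F) = (0 - E)/2 = (-E)/2 = -E/2)
sqrt(l - 37) - s(-21, -1) = sqrt(132 - 37) - (-1)*(-21)/2 = sqrt(95) - 1*21/2 = sqrt(95) - 21/2 = -21/2 + sqrt(95)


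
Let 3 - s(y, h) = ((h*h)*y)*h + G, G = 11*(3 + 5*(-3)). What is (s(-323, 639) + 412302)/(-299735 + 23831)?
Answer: -14046106979/45984 ≈ -3.0546e+5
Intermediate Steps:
G = -132 (G = 11*(3 - 15) = 11*(-12) = -132)
s(y, h) = 135 - y*h³ (s(y, h) = 3 - (((h*h)*y)*h - 132) = 3 - ((h²*y)*h - 132) = 3 - ((y*h²)*h - 132) = 3 - (y*h³ - 132) = 3 - (-132 + y*h³) = 3 + (132 - y*h³) = 135 - y*h³)
(s(-323, 639) + 412302)/(-299735 + 23831) = ((135 - 1*(-323)*639³) + 412302)/(-299735 + 23831) = ((135 - 1*(-323)*260917119) + 412302)/(-275904) = ((135 + 84276229437) + 412302)*(-1/275904) = (84276229572 + 412302)*(-1/275904) = 84276641874*(-1/275904) = -14046106979/45984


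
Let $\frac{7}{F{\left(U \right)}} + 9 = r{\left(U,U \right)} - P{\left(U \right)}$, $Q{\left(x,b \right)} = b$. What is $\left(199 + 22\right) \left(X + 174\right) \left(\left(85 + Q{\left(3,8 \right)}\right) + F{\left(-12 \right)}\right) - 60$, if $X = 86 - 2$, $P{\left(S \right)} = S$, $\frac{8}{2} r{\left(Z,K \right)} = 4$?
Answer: $\frac{10804791}{2} \approx 5.4024 \cdot 10^{6}$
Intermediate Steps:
$r{\left(Z,K \right)} = 1$ ($r{\left(Z,K \right)} = \frac{1}{4} \cdot 4 = 1$)
$X = 84$ ($X = 86 - 2 = 84$)
$F{\left(U \right)} = \frac{7}{-8 - U}$ ($F{\left(U \right)} = \frac{7}{-9 - \left(-1 + U\right)} = \frac{7}{-8 - U}$)
$\left(199 + 22\right) \left(X + 174\right) \left(\left(85 + Q{\left(3,8 \right)}\right) + F{\left(-12 \right)}\right) - 60 = \left(199 + 22\right) \left(84 + 174\right) \left(\left(85 + 8\right) - \frac{7}{8 - 12}\right) - 60 = 221 \cdot 258 \left(93 - \frac{7}{-4}\right) - 60 = 57018 \left(93 - - \frac{7}{4}\right) - 60 = 57018 \left(93 + \frac{7}{4}\right) - 60 = 57018 \cdot \frac{379}{4} - 60 = \frac{10804911}{2} - 60 = \frac{10804791}{2}$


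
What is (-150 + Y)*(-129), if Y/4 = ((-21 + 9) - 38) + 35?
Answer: 27090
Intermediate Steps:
Y = -60 (Y = 4*(((-21 + 9) - 38) + 35) = 4*((-12 - 38) + 35) = 4*(-50 + 35) = 4*(-15) = -60)
(-150 + Y)*(-129) = (-150 - 60)*(-129) = -210*(-129) = 27090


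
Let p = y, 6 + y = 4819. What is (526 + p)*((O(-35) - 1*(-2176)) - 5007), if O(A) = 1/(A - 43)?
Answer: -1178952641/78 ≈ -1.5115e+7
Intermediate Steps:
O(A) = 1/(-43 + A)
y = 4813 (y = -6 + 4819 = 4813)
p = 4813
(526 + p)*((O(-35) - 1*(-2176)) - 5007) = (526 + 4813)*((1/(-43 - 35) - 1*(-2176)) - 5007) = 5339*((1/(-78) + 2176) - 5007) = 5339*((-1/78 + 2176) - 5007) = 5339*(169727/78 - 5007) = 5339*(-220819/78) = -1178952641/78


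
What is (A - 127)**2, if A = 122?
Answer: 25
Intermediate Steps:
(A - 127)**2 = (122 - 127)**2 = (-5)**2 = 25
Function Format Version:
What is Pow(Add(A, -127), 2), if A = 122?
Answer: 25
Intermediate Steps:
Pow(Add(A, -127), 2) = Pow(Add(122, -127), 2) = Pow(-5, 2) = 25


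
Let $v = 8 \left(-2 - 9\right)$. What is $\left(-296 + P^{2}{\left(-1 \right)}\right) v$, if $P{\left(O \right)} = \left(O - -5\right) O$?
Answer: $24640$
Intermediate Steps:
$P{\left(O \right)} = O \left(5 + O\right)$ ($P{\left(O \right)} = \left(O + 5\right) O = \left(5 + O\right) O = O \left(5 + O\right)$)
$v = -88$ ($v = 8 \left(-11\right) = -88$)
$\left(-296 + P^{2}{\left(-1 \right)}\right) v = \left(-296 + \left(- (5 - 1)\right)^{2}\right) \left(-88\right) = \left(-296 + \left(\left(-1\right) 4\right)^{2}\right) \left(-88\right) = \left(-296 + \left(-4\right)^{2}\right) \left(-88\right) = \left(-296 + 16\right) \left(-88\right) = \left(-280\right) \left(-88\right) = 24640$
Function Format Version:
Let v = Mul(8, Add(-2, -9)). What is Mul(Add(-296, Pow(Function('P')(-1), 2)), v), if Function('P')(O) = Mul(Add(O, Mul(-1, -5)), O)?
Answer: 24640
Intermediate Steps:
Function('P')(O) = Mul(O, Add(5, O)) (Function('P')(O) = Mul(Add(O, 5), O) = Mul(Add(5, O), O) = Mul(O, Add(5, O)))
v = -88 (v = Mul(8, -11) = -88)
Mul(Add(-296, Pow(Function('P')(-1), 2)), v) = Mul(Add(-296, Pow(Mul(-1, Add(5, -1)), 2)), -88) = Mul(Add(-296, Pow(Mul(-1, 4), 2)), -88) = Mul(Add(-296, Pow(-4, 2)), -88) = Mul(Add(-296, 16), -88) = Mul(-280, -88) = 24640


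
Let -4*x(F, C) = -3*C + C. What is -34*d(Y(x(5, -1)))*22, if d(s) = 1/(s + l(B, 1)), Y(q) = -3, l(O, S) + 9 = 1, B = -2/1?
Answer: 68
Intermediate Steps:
x(F, C) = C/2 (x(F, C) = -(-3*C + C)/4 = -(-1)*C/2 = C/2)
B = -2 (B = -2*1 = -2)
l(O, S) = -8 (l(O, S) = -9 + 1 = -8)
d(s) = 1/(-8 + s) (d(s) = 1/(s - 8) = 1/(-8 + s))
-34*d(Y(x(5, -1)))*22 = -34/(-8 - 3)*22 = -34/(-11)*22 = -34*(-1/11)*22 = (34/11)*22 = 68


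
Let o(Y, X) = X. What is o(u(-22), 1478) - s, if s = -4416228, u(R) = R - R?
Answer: 4417706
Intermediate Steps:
u(R) = 0
o(u(-22), 1478) - s = 1478 - 1*(-4416228) = 1478 + 4416228 = 4417706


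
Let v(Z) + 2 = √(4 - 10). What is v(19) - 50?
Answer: -52 + I*√6 ≈ -52.0 + 2.4495*I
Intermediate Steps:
v(Z) = -2 + I*√6 (v(Z) = -2 + √(4 - 10) = -2 + √(-6) = -2 + I*√6)
v(19) - 50 = (-2 + I*√6) - 50 = -52 + I*√6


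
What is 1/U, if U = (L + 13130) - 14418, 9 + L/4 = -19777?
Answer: -1/80432 ≈ -1.2433e-5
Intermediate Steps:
L = -79144 (L = -36 + 4*(-19777) = -36 - 79108 = -79144)
U = -80432 (U = (-79144 + 13130) - 14418 = -66014 - 14418 = -80432)
1/U = 1/(-80432) = -1/80432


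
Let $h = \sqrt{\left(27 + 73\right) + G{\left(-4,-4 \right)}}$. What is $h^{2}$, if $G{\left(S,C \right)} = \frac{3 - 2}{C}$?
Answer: $\frac{399}{4} \approx 99.75$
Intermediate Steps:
$G{\left(S,C \right)} = \frac{1}{C}$ ($G{\left(S,C \right)} = 1 \frac{1}{C} = \frac{1}{C}$)
$h = \frac{\sqrt{399}}{2}$ ($h = \sqrt{\left(27 + 73\right) + \frac{1}{-4}} = \sqrt{100 - \frac{1}{4}} = \sqrt{\frac{399}{4}} = \frac{\sqrt{399}}{2} \approx 9.9875$)
$h^{2} = \left(\frac{\sqrt{399}}{2}\right)^{2} = \frac{399}{4}$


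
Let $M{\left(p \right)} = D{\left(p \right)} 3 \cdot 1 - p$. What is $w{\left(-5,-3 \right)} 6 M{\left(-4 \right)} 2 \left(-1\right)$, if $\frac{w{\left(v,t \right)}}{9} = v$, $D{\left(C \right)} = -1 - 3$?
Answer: $-4320$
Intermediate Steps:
$D{\left(C \right)} = -4$
$M{\left(p \right)} = -12 - p$ ($M{\left(p \right)} = \left(-4\right) 3 \cdot 1 - p = \left(-12\right) 1 - p = -12 - p$)
$w{\left(v,t \right)} = 9 v$
$w{\left(-5,-3 \right)} 6 M{\left(-4 \right)} 2 \left(-1\right) = 9 \left(-5\right) 6 \left(-12 - -4\right) 2 \left(-1\right) = - 45 \cdot 6 \left(-12 + 4\right) 2 \left(-1\right) = - 45 \cdot 6 \left(-8\right) 2 \left(-1\right) = - 45 \left(\left(-48\right) 2\right) \left(-1\right) = \left(-45\right) \left(-96\right) \left(-1\right) = 4320 \left(-1\right) = -4320$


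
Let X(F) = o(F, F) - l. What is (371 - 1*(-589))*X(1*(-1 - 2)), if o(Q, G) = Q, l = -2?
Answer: -960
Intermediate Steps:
X(F) = 2 + F (X(F) = F - 1*(-2) = F + 2 = 2 + F)
(371 - 1*(-589))*X(1*(-1 - 2)) = (371 - 1*(-589))*(2 + 1*(-1 - 2)) = (371 + 589)*(2 + 1*(-3)) = 960*(2 - 3) = 960*(-1) = -960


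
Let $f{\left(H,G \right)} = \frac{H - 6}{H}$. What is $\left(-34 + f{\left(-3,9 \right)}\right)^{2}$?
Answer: $961$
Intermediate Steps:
$f{\left(H,G \right)} = \frac{-6 + H}{H}$
$\left(-34 + f{\left(-3,9 \right)}\right)^{2} = \left(-34 + \frac{-6 - 3}{-3}\right)^{2} = \left(-34 - -3\right)^{2} = \left(-34 + 3\right)^{2} = \left(-31\right)^{2} = 961$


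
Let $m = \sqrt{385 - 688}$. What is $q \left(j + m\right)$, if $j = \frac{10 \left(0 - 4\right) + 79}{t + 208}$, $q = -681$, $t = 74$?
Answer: $- \frac{8853}{94} - 681 i \sqrt{303} \approx -94.181 - 11854.0 i$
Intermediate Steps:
$j = \frac{13}{94}$ ($j = \frac{10 \left(0 - 4\right) + 79}{74 + 208} = \frac{10 \left(-4\right) + 79}{282} = \left(-40 + 79\right) \frac{1}{282} = 39 \cdot \frac{1}{282} = \frac{13}{94} \approx 0.1383$)
$m = i \sqrt{303}$ ($m = \sqrt{-303} = i \sqrt{303} \approx 17.407 i$)
$q \left(j + m\right) = - 681 \left(\frac{13}{94} + i \sqrt{303}\right) = - \frac{8853}{94} - 681 i \sqrt{303}$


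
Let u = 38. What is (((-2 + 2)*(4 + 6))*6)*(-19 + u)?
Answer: 0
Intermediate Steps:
(((-2 + 2)*(4 + 6))*6)*(-19 + u) = (((-2 + 2)*(4 + 6))*6)*(-19 + 38) = ((0*10)*6)*19 = (0*6)*19 = 0*19 = 0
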